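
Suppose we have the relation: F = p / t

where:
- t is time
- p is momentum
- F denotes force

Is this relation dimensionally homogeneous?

Yes

t (time) has dimensions [T].
p (momentum) has dimensions [L M T^-1].
F (force) has dimensions [L M T^-2].

Left side: [L M T^-2]
Right side: [L M T^-2]

Both sides have the same dimensions, so the equation is dimensionally consistent.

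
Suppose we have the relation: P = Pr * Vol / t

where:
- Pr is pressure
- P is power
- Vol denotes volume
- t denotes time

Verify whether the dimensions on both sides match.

Yes

Pr (pressure) has dimensions [L^-1 M T^-2].
P (power) has dimensions [L^2 M T^-3].
Vol (volume) has dimensions [L^3].
t (time) has dimensions [T].

Left side: [L^2 M T^-3]
Right side: [L^2 M T^-3]

Both sides have the same dimensions, so the equation is dimensionally consistent.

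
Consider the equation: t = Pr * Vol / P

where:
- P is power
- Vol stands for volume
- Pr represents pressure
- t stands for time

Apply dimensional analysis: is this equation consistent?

Yes

P (power) has dimensions [L^2 M T^-3].
Vol (volume) has dimensions [L^3].
Pr (pressure) has dimensions [L^-1 M T^-2].
t (time) has dimensions [T].

Left side: [T]
Right side: [T]

Both sides have the same dimensions, so the equation is dimensionally consistent.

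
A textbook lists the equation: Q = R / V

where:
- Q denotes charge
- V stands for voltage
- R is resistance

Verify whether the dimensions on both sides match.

No

Q (charge) has dimensions [I T].
V (voltage) has dimensions [I^-1 L^2 M T^-3].
R (resistance) has dimensions [I^-2 L^2 M T^-3].

Left side: [I T]
Right side: [I^-1]

The two sides have different dimensions, so the equation is NOT dimensionally consistent.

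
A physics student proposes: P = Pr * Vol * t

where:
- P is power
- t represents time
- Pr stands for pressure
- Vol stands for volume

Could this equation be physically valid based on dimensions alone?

No

P (power) has dimensions [L^2 M T^-3].
t (time) has dimensions [T].
Pr (pressure) has dimensions [L^-1 M T^-2].
Vol (volume) has dimensions [L^3].

Left side: [L^2 M T^-3]
Right side: [L^2 M T^-1]

The two sides have different dimensions, so the equation is NOT dimensionally consistent.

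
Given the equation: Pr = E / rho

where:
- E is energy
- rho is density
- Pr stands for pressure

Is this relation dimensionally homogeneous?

No

E (energy) has dimensions [L^2 M T^-2].
rho (density) has dimensions [L^-3 M].
Pr (pressure) has dimensions [L^-1 M T^-2].

Left side: [L^-1 M T^-2]
Right side: [L^5 T^-2]

The two sides have different dimensions, so the equation is NOT dimensionally consistent.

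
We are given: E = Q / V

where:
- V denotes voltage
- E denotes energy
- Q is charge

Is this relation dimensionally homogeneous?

No

V (voltage) has dimensions [I^-1 L^2 M T^-3].
E (energy) has dimensions [L^2 M T^-2].
Q (charge) has dimensions [I T].

Left side: [L^2 M T^-2]
Right side: [I^2 L^-2 M^-1 T^4]

The two sides have different dimensions, so the equation is NOT dimensionally consistent.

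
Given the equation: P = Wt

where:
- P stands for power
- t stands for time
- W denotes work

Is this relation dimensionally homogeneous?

No

P (power) has dimensions [L^2 M T^-3].
t (time) has dimensions [T].
W (work) has dimensions [L^2 M T^-2].

Left side: [L^2 M T^-3]
Right side: [L^2 M T^-1]

The two sides have different dimensions, so the equation is NOT dimensionally consistent.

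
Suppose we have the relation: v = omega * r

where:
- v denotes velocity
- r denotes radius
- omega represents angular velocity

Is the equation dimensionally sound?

Yes

v (velocity) has dimensions [L T^-1].
r (radius) has dimensions [L].
omega (angular velocity) has dimensions [T^-1].

Left side: [L T^-1]
Right side: [L T^-1]

Both sides have the same dimensions, so the equation is dimensionally consistent.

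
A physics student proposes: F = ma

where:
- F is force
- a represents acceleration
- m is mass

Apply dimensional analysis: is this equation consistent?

Yes

F (force) has dimensions [L M T^-2].
a (acceleration) has dimensions [L T^-2].
m (mass) has dimensions [M].

Left side: [L M T^-2]
Right side: [L M T^-2]

Both sides have the same dimensions, so the equation is dimensionally consistent.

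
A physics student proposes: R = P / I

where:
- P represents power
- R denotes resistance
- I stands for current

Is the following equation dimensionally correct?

No

P (power) has dimensions [L^2 M T^-3].
R (resistance) has dimensions [I^-2 L^2 M T^-3].
I (current) has dimensions [I].

Left side: [I^-2 L^2 M T^-3]
Right side: [I^-1 L^2 M T^-3]

The two sides have different dimensions, so the equation is NOT dimensionally consistent.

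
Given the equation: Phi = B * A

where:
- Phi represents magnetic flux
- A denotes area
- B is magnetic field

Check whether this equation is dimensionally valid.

Yes

Phi (magnetic flux) has dimensions [I^-1 L^2 M T^-2].
A (area) has dimensions [L^2].
B (magnetic field) has dimensions [I^-1 M T^-2].

Left side: [I^-1 L^2 M T^-2]
Right side: [I^-1 L^2 M T^-2]

Both sides have the same dimensions, so the equation is dimensionally consistent.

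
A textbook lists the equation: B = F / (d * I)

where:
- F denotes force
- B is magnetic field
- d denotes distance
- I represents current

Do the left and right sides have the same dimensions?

Yes

F (force) has dimensions [L M T^-2].
B (magnetic field) has dimensions [I^-1 M T^-2].
d (distance) has dimensions [L].
I (current) has dimensions [I].

Left side: [I^-1 M T^-2]
Right side: [I^-1 M T^-2]

Both sides have the same dimensions, so the equation is dimensionally consistent.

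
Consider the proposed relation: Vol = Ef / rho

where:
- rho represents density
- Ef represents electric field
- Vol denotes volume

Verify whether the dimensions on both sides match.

No

rho (density) has dimensions [L^-3 M].
Ef (electric field) has dimensions [I^-1 L M T^-3].
Vol (volume) has dimensions [L^3].

Left side: [L^3]
Right side: [I^-1 L^4 T^-3]

The two sides have different dimensions, so the equation is NOT dimensionally consistent.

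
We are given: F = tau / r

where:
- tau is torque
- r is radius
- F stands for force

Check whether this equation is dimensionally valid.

Yes

tau (torque) has dimensions [L^2 M T^-2].
r (radius) has dimensions [L].
F (force) has dimensions [L M T^-2].

Left side: [L M T^-2]
Right side: [L M T^-2]

Both sides have the same dimensions, so the equation is dimensionally consistent.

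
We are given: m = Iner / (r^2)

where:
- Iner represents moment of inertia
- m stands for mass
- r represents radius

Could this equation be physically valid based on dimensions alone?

Yes

Iner (moment of inertia) has dimensions [L^2 M].
m (mass) has dimensions [M].
r (radius) has dimensions [L].

Left side: [M]
Right side: [M]

Both sides have the same dimensions, so the equation is dimensionally consistent.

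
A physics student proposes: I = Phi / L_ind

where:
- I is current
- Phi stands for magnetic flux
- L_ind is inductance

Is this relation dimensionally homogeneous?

Yes

I (current) has dimensions [I].
Phi (magnetic flux) has dimensions [I^-1 L^2 M T^-2].
L_ind (inductance) has dimensions [I^-2 L^2 M T^-2].

Left side: [I]
Right side: [I]

Both sides have the same dimensions, so the equation is dimensionally consistent.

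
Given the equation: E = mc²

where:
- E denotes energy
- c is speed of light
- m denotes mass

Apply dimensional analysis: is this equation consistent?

Yes

E (energy) has dimensions [L^2 M T^-2].
c (speed of light) has dimensions [L T^-1].
m (mass) has dimensions [M].

Left side: [L^2 M T^-2]
Right side: [L^2 M T^-2]

Both sides have the same dimensions, so the equation is dimensionally consistent.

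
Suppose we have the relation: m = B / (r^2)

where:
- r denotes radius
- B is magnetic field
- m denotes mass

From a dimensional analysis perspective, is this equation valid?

No

r (radius) has dimensions [L].
B (magnetic field) has dimensions [I^-1 M T^-2].
m (mass) has dimensions [M].

Left side: [M]
Right side: [I^-1 L^-2 M T^-2]

The two sides have different dimensions, so the equation is NOT dimensionally consistent.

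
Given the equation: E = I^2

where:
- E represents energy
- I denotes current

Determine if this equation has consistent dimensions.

No

E (energy) has dimensions [L^2 M T^-2].
I (current) has dimensions [I].

Left side: [L^2 M T^-2]
Right side: [I^2]

The two sides have different dimensions, so the equation is NOT dimensionally consistent.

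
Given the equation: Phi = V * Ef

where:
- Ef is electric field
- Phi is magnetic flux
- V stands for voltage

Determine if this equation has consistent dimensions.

No

Ef (electric field) has dimensions [I^-1 L M T^-3].
Phi (magnetic flux) has dimensions [I^-1 L^2 M T^-2].
V (voltage) has dimensions [I^-1 L^2 M T^-3].

Left side: [I^-1 L^2 M T^-2]
Right side: [I^-2 L^3 M^2 T^-6]

The two sides have different dimensions, so the equation is NOT dimensionally consistent.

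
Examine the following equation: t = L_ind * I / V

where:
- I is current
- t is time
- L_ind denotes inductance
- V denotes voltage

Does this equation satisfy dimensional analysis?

Yes

I (current) has dimensions [I].
t (time) has dimensions [T].
L_ind (inductance) has dimensions [I^-2 L^2 M T^-2].
V (voltage) has dimensions [I^-1 L^2 M T^-3].

Left side: [T]
Right side: [T]

Both sides have the same dimensions, so the equation is dimensionally consistent.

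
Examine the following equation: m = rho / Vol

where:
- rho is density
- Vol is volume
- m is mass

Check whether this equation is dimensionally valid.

No

rho (density) has dimensions [L^-3 M].
Vol (volume) has dimensions [L^3].
m (mass) has dimensions [M].

Left side: [M]
Right side: [L^-6 M]

The two sides have different dimensions, so the equation is NOT dimensionally consistent.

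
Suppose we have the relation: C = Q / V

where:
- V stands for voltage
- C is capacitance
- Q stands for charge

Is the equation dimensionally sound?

Yes

V (voltage) has dimensions [I^-1 L^2 M T^-3].
C (capacitance) has dimensions [I^2 L^-2 M^-1 T^4].
Q (charge) has dimensions [I T].

Left side: [I^2 L^-2 M^-1 T^4]
Right side: [I^2 L^-2 M^-1 T^4]

Both sides have the same dimensions, so the equation is dimensionally consistent.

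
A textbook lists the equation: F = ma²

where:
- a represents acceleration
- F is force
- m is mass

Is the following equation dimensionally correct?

No

a (acceleration) has dimensions [L T^-2].
F (force) has dimensions [L M T^-2].
m (mass) has dimensions [M].

Left side: [L M T^-2]
Right side: [L^2 M T^-4]

The two sides have different dimensions, so the equation is NOT dimensionally consistent.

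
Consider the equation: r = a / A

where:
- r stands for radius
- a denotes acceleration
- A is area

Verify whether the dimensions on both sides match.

No

r (radius) has dimensions [L].
a (acceleration) has dimensions [L T^-2].
A (area) has dimensions [L^2].

Left side: [L]
Right side: [L^-1 T^-2]

The two sides have different dimensions, so the equation is NOT dimensionally consistent.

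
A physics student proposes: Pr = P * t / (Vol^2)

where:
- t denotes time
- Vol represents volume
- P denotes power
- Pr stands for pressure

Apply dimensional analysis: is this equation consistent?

No

t (time) has dimensions [T].
Vol (volume) has dimensions [L^3].
P (power) has dimensions [L^2 M T^-3].
Pr (pressure) has dimensions [L^-1 M T^-2].

Left side: [L^-1 M T^-2]
Right side: [L^-4 M T^-2]

The two sides have different dimensions, so the equation is NOT dimensionally consistent.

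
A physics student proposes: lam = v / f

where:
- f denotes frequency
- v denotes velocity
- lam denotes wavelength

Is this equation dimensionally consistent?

Yes

f (frequency) has dimensions [T^-1].
v (velocity) has dimensions [L T^-1].
lam (wavelength) has dimensions [L].

Left side: [L]
Right side: [L]

Both sides have the same dimensions, so the equation is dimensionally consistent.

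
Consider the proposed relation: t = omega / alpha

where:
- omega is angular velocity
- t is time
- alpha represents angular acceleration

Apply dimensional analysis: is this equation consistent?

Yes

omega (angular velocity) has dimensions [T^-1].
t (time) has dimensions [T].
alpha (angular acceleration) has dimensions [T^-2].

Left side: [T]
Right side: [T]

Both sides have the same dimensions, so the equation is dimensionally consistent.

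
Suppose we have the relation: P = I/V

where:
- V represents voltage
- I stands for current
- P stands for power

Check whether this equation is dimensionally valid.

No

V (voltage) has dimensions [I^-1 L^2 M T^-3].
I (current) has dimensions [I].
P (power) has dimensions [L^2 M T^-3].

Left side: [L^2 M T^-3]
Right side: [I^2 L^-2 M^-1 T^3]

The two sides have different dimensions, so the equation is NOT dimensionally consistent.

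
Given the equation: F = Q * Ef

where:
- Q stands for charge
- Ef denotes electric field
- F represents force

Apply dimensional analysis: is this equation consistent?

Yes

Q (charge) has dimensions [I T].
Ef (electric field) has dimensions [I^-1 L M T^-3].
F (force) has dimensions [L M T^-2].

Left side: [L M T^-2]
Right side: [L M T^-2]

Both sides have the same dimensions, so the equation is dimensionally consistent.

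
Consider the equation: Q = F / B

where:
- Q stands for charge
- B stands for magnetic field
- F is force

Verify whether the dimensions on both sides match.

No

Q (charge) has dimensions [I T].
B (magnetic field) has dimensions [I^-1 M T^-2].
F (force) has dimensions [L M T^-2].

Left side: [I T]
Right side: [I L]

The two sides have different dimensions, so the equation is NOT dimensionally consistent.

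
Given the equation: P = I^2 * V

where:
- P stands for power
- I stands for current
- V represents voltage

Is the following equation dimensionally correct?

No

P (power) has dimensions [L^2 M T^-3].
I (current) has dimensions [I].
V (voltage) has dimensions [I^-1 L^2 M T^-3].

Left side: [L^2 M T^-3]
Right side: [I L^2 M T^-3]

The two sides have different dimensions, so the equation is NOT dimensionally consistent.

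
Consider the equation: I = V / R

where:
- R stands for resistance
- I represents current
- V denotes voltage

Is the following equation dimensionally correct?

Yes

R (resistance) has dimensions [I^-2 L^2 M T^-3].
I (current) has dimensions [I].
V (voltage) has dimensions [I^-1 L^2 M T^-3].

Left side: [I]
Right side: [I]

Both sides have the same dimensions, so the equation is dimensionally consistent.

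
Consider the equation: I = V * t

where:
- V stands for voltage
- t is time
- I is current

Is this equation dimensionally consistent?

No

V (voltage) has dimensions [I^-1 L^2 M T^-3].
t (time) has dimensions [T].
I (current) has dimensions [I].

Left side: [I]
Right side: [I^-1 L^2 M T^-2]

The two sides have different dimensions, so the equation is NOT dimensionally consistent.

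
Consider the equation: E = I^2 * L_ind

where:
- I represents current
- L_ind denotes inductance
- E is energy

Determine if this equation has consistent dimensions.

Yes

I (current) has dimensions [I].
L_ind (inductance) has dimensions [I^-2 L^2 M T^-2].
E (energy) has dimensions [L^2 M T^-2].

Left side: [L^2 M T^-2]
Right side: [L^2 M T^-2]

Both sides have the same dimensions, so the equation is dimensionally consistent.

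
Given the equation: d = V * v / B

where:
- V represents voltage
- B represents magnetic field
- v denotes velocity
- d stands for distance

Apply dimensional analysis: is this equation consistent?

No

V (voltage) has dimensions [I^-1 L^2 M T^-3].
B (magnetic field) has dimensions [I^-1 M T^-2].
v (velocity) has dimensions [L T^-1].
d (distance) has dimensions [L].

Left side: [L]
Right side: [L^3 T^-2]

The two sides have different dimensions, so the equation is NOT dimensionally consistent.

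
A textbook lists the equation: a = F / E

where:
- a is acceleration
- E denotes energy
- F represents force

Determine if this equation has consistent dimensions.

No

a (acceleration) has dimensions [L T^-2].
E (energy) has dimensions [L^2 M T^-2].
F (force) has dimensions [L M T^-2].

Left side: [L T^-2]
Right side: [L^-1]

The two sides have different dimensions, so the equation is NOT dimensionally consistent.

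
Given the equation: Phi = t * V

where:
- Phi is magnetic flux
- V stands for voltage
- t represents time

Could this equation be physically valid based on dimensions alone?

Yes

Phi (magnetic flux) has dimensions [I^-1 L^2 M T^-2].
V (voltage) has dimensions [I^-1 L^2 M T^-3].
t (time) has dimensions [T].

Left side: [I^-1 L^2 M T^-2]
Right side: [I^-1 L^2 M T^-2]

Both sides have the same dimensions, so the equation is dimensionally consistent.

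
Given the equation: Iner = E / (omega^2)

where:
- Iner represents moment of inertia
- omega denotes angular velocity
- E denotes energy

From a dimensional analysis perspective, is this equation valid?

Yes

Iner (moment of inertia) has dimensions [L^2 M].
omega (angular velocity) has dimensions [T^-1].
E (energy) has dimensions [L^2 M T^-2].

Left side: [L^2 M]
Right side: [L^2 M]

Both sides have the same dimensions, so the equation is dimensionally consistent.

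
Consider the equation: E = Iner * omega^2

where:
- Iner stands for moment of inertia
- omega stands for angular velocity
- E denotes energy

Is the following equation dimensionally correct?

Yes

Iner (moment of inertia) has dimensions [L^2 M].
omega (angular velocity) has dimensions [T^-1].
E (energy) has dimensions [L^2 M T^-2].

Left side: [L^2 M T^-2]
Right side: [L^2 M T^-2]

Both sides have the same dimensions, so the equation is dimensionally consistent.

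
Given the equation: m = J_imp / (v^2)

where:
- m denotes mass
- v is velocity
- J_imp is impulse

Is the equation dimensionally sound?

No

m (mass) has dimensions [M].
v (velocity) has dimensions [L T^-1].
J_imp (impulse) has dimensions [L M T^-1].

Left side: [M]
Right side: [L^-1 M T]

The two sides have different dimensions, so the equation is NOT dimensionally consistent.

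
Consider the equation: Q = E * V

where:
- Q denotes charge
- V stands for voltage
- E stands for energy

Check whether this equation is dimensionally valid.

No

Q (charge) has dimensions [I T].
V (voltage) has dimensions [I^-1 L^2 M T^-3].
E (energy) has dimensions [L^2 M T^-2].

Left side: [I T]
Right side: [I^-1 L^4 M^2 T^-5]

The two sides have different dimensions, so the equation is NOT dimensionally consistent.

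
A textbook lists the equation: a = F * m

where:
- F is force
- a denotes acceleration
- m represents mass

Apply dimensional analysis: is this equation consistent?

No

F (force) has dimensions [L M T^-2].
a (acceleration) has dimensions [L T^-2].
m (mass) has dimensions [M].

Left side: [L T^-2]
Right side: [L M^2 T^-2]

The two sides have different dimensions, so the equation is NOT dimensionally consistent.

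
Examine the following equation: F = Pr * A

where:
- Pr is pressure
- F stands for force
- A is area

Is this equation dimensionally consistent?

Yes

Pr (pressure) has dimensions [L^-1 M T^-2].
F (force) has dimensions [L M T^-2].
A (area) has dimensions [L^2].

Left side: [L M T^-2]
Right side: [L M T^-2]

Both sides have the same dimensions, so the equation is dimensionally consistent.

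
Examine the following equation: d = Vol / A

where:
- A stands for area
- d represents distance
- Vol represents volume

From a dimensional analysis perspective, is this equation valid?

Yes

A (area) has dimensions [L^2].
d (distance) has dimensions [L].
Vol (volume) has dimensions [L^3].

Left side: [L]
Right side: [L]

Both sides have the same dimensions, so the equation is dimensionally consistent.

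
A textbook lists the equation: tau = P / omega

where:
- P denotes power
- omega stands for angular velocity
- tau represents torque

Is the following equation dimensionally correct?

Yes

P (power) has dimensions [L^2 M T^-3].
omega (angular velocity) has dimensions [T^-1].
tau (torque) has dimensions [L^2 M T^-2].

Left side: [L^2 M T^-2]
Right side: [L^2 M T^-2]

Both sides have the same dimensions, so the equation is dimensionally consistent.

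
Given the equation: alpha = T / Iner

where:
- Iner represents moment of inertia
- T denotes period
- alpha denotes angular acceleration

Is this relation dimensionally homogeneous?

No

Iner (moment of inertia) has dimensions [L^2 M].
T (period) has dimensions [T].
alpha (angular acceleration) has dimensions [T^-2].

Left side: [T^-2]
Right side: [L^-2 M^-1 T]

The two sides have different dimensions, so the equation is NOT dimensionally consistent.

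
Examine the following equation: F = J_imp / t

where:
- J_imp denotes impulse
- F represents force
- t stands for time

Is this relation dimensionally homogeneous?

Yes

J_imp (impulse) has dimensions [L M T^-1].
F (force) has dimensions [L M T^-2].
t (time) has dimensions [T].

Left side: [L M T^-2]
Right side: [L M T^-2]

Both sides have the same dimensions, so the equation is dimensionally consistent.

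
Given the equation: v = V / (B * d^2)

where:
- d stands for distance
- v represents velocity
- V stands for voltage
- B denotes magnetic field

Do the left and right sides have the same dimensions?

No

d (distance) has dimensions [L].
v (velocity) has dimensions [L T^-1].
V (voltage) has dimensions [I^-1 L^2 M T^-3].
B (magnetic field) has dimensions [I^-1 M T^-2].

Left side: [L T^-1]
Right side: [T^-1]

The two sides have different dimensions, so the equation is NOT dimensionally consistent.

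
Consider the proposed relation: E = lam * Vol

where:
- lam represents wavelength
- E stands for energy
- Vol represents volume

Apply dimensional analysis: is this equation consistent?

No

lam (wavelength) has dimensions [L].
E (energy) has dimensions [L^2 M T^-2].
Vol (volume) has dimensions [L^3].

Left side: [L^2 M T^-2]
Right side: [L^4]

The two sides have different dimensions, so the equation is NOT dimensionally consistent.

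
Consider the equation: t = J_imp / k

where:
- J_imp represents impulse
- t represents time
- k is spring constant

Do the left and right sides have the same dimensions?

No

J_imp (impulse) has dimensions [L M T^-1].
t (time) has dimensions [T].
k (spring constant) has dimensions [M T^-2].

Left side: [T]
Right side: [L T]

The two sides have different dimensions, so the equation is NOT dimensionally consistent.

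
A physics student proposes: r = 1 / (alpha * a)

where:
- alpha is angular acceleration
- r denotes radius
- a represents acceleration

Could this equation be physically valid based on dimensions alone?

No

alpha (angular acceleration) has dimensions [T^-2].
r (radius) has dimensions [L].
a (acceleration) has dimensions [L T^-2].

Left side: [L]
Right side: [L^-1 T^4]

The two sides have different dimensions, so the equation is NOT dimensionally consistent.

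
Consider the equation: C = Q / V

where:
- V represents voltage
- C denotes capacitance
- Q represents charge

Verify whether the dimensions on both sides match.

Yes

V (voltage) has dimensions [I^-1 L^2 M T^-3].
C (capacitance) has dimensions [I^2 L^-2 M^-1 T^4].
Q (charge) has dimensions [I T].

Left side: [I^2 L^-2 M^-1 T^4]
Right side: [I^2 L^-2 M^-1 T^4]

Both sides have the same dimensions, so the equation is dimensionally consistent.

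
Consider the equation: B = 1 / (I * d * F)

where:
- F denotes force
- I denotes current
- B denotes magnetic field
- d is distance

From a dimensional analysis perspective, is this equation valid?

No

F (force) has dimensions [L M T^-2].
I (current) has dimensions [I].
B (magnetic field) has dimensions [I^-1 M T^-2].
d (distance) has dimensions [L].

Left side: [I^-1 M T^-2]
Right side: [I^-1 L^-2 M^-1 T^2]

The two sides have different dimensions, so the equation is NOT dimensionally consistent.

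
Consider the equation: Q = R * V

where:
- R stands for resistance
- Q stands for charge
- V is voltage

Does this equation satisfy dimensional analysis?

No

R (resistance) has dimensions [I^-2 L^2 M T^-3].
Q (charge) has dimensions [I T].
V (voltage) has dimensions [I^-1 L^2 M T^-3].

Left side: [I T]
Right side: [I^-3 L^4 M^2 T^-6]

The two sides have different dimensions, so the equation is NOT dimensionally consistent.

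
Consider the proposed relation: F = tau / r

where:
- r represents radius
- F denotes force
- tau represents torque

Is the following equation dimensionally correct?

Yes

r (radius) has dimensions [L].
F (force) has dimensions [L M T^-2].
tau (torque) has dimensions [L^2 M T^-2].

Left side: [L M T^-2]
Right side: [L M T^-2]

Both sides have the same dimensions, so the equation is dimensionally consistent.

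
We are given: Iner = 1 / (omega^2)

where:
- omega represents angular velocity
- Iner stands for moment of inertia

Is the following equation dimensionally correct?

No

omega (angular velocity) has dimensions [T^-1].
Iner (moment of inertia) has dimensions [L^2 M].

Left side: [L^2 M]
Right side: [T^2]

The two sides have different dimensions, so the equation is NOT dimensionally consistent.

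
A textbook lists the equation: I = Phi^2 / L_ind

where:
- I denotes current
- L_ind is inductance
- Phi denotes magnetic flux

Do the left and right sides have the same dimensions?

No

I (current) has dimensions [I].
L_ind (inductance) has dimensions [I^-2 L^2 M T^-2].
Phi (magnetic flux) has dimensions [I^-1 L^2 M T^-2].

Left side: [I]
Right side: [L^2 M T^-2]

The two sides have different dimensions, so the equation is NOT dimensionally consistent.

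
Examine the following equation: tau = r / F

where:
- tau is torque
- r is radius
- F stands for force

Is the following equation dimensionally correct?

No

tau (torque) has dimensions [L^2 M T^-2].
r (radius) has dimensions [L].
F (force) has dimensions [L M T^-2].

Left side: [L^2 M T^-2]
Right side: [M^-1 T^2]

The two sides have different dimensions, so the equation is NOT dimensionally consistent.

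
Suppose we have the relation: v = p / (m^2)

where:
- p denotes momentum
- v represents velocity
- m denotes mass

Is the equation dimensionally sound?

No

p (momentum) has dimensions [L M T^-1].
v (velocity) has dimensions [L T^-1].
m (mass) has dimensions [M].

Left side: [L T^-1]
Right side: [L M^-1 T^-1]

The two sides have different dimensions, so the equation is NOT dimensionally consistent.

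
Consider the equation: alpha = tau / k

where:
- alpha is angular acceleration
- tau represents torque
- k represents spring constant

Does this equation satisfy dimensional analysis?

No

alpha (angular acceleration) has dimensions [T^-2].
tau (torque) has dimensions [L^2 M T^-2].
k (spring constant) has dimensions [M T^-2].

Left side: [T^-2]
Right side: [L^2]

The two sides have different dimensions, so the equation is NOT dimensionally consistent.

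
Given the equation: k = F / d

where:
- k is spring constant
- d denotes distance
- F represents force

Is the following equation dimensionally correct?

Yes

k (spring constant) has dimensions [M T^-2].
d (distance) has dimensions [L].
F (force) has dimensions [L M T^-2].

Left side: [M T^-2]
Right side: [M T^-2]

Both sides have the same dimensions, so the equation is dimensionally consistent.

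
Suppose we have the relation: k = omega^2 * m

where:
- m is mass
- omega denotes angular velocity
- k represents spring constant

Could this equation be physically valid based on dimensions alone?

Yes

m (mass) has dimensions [M].
omega (angular velocity) has dimensions [T^-1].
k (spring constant) has dimensions [M T^-2].

Left side: [M T^-2]
Right side: [M T^-2]

Both sides have the same dimensions, so the equation is dimensionally consistent.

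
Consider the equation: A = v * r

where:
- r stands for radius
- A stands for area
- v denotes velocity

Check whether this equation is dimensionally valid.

No

r (radius) has dimensions [L].
A (area) has dimensions [L^2].
v (velocity) has dimensions [L T^-1].

Left side: [L^2]
Right side: [L^2 T^-1]

The two sides have different dimensions, so the equation is NOT dimensionally consistent.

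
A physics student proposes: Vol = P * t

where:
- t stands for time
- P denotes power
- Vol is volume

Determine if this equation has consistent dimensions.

No

t (time) has dimensions [T].
P (power) has dimensions [L^2 M T^-3].
Vol (volume) has dimensions [L^3].

Left side: [L^3]
Right side: [L^2 M T^-2]

The two sides have different dimensions, so the equation is NOT dimensionally consistent.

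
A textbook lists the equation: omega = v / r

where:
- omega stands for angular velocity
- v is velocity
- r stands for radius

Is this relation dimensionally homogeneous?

Yes

omega (angular velocity) has dimensions [T^-1].
v (velocity) has dimensions [L T^-1].
r (radius) has dimensions [L].

Left side: [T^-1]
Right side: [T^-1]

Both sides have the same dimensions, so the equation is dimensionally consistent.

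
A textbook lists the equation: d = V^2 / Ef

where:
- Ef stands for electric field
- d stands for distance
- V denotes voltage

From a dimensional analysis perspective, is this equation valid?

No

Ef (electric field) has dimensions [I^-1 L M T^-3].
d (distance) has dimensions [L].
V (voltage) has dimensions [I^-1 L^2 M T^-3].

Left side: [L]
Right side: [I^-1 L^3 M T^-3]

The two sides have different dimensions, so the equation is NOT dimensionally consistent.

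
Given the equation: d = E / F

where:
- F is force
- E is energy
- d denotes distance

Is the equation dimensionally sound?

Yes

F (force) has dimensions [L M T^-2].
E (energy) has dimensions [L^2 M T^-2].
d (distance) has dimensions [L].

Left side: [L]
Right side: [L]

Both sides have the same dimensions, so the equation is dimensionally consistent.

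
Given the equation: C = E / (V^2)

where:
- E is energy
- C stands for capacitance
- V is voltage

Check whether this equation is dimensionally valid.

Yes

E (energy) has dimensions [L^2 M T^-2].
C (capacitance) has dimensions [I^2 L^-2 M^-1 T^4].
V (voltage) has dimensions [I^-1 L^2 M T^-3].

Left side: [I^2 L^-2 M^-1 T^4]
Right side: [I^2 L^-2 M^-1 T^4]

Both sides have the same dimensions, so the equation is dimensionally consistent.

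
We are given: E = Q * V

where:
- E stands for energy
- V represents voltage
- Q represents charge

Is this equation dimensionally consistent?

Yes

E (energy) has dimensions [L^2 M T^-2].
V (voltage) has dimensions [I^-1 L^2 M T^-3].
Q (charge) has dimensions [I T].

Left side: [L^2 M T^-2]
Right side: [L^2 M T^-2]

Both sides have the same dimensions, so the equation is dimensionally consistent.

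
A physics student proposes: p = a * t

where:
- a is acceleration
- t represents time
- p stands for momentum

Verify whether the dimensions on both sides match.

No

a (acceleration) has dimensions [L T^-2].
t (time) has dimensions [T].
p (momentum) has dimensions [L M T^-1].

Left side: [L M T^-1]
Right side: [L T^-1]

The two sides have different dimensions, so the equation is NOT dimensionally consistent.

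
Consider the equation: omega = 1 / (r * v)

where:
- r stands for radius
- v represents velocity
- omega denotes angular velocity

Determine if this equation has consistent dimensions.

No

r (radius) has dimensions [L].
v (velocity) has dimensions [L T^-1].
omega (angular velocity) has dimensions [T^-1].

Left side: [T^-1]
Right side: [L^-2 T]

The two sides have different dimensions, so the equation is NOT dimensionally consistent.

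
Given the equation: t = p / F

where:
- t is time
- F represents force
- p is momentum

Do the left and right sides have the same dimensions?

Yes

t (time) has dimensions [T].
F (force) has dimensions [L M T^-2].
p (momentum) has dimensions [L M T^-1].

Left side: [T]
Right side: [T]

Both sides have the same dimensions, so the equation is dimensionally consistent.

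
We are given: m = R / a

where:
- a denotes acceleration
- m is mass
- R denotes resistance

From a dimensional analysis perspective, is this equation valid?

No

a (acceleration) has dimensions [L T^-2].
m (mass) has dimensions [M].
R (resistance) has dimensions [I^-2 L^2 M T^-3].

Left side: [M]
Right side: [I^-2 L M T^-1]

The two sides have different dimensions, so the equation is NOT dimensionally consistent.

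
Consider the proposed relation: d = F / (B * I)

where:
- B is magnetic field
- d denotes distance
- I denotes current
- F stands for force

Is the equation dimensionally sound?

Yes

B (magnetic field) has dimensions [I^-1 M T^-2].
d (distance) has dimensions [L].
I (current) has dimensions [I].
F (force) has dimensions [L M T^-2].

Left side: [L]
Right side: [L]

Both sides have the same dimensions, so the equation is dimensionally consistent.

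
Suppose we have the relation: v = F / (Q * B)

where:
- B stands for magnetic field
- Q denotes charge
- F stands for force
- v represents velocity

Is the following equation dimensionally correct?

Yes

B (magnetic field) has dimensions [I^-1 M T^-2].
Q (charge) has dimensions [I T].
F (force) has dimensions [L M T^-2].
v (velocity) has dimensions [L T^-1].

Left side: [L T^-1]
Right side: [L T^-1]

Both sides have the same dimensions, so the equation is dimensionally consistent.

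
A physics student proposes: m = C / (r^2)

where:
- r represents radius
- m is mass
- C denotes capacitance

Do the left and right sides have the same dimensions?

No

r (radius) has dimensions [L].
m (mass) has dimensions [M].
C (capacitance) has dimensions [I^2 L^-2 M^-1 T^4].

Left side: [M]
Right side: [I^2 L^-4 M^-1 T^4]

The two sides have different dimensions, so the equation is NOT dimensionally consistent.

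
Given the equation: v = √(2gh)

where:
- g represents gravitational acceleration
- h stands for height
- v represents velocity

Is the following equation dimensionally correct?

Yes

g (gravitational acceleration) has dimensions [L T^-2].
h (height) has dimensions [L].
v (velocity) has dimensions [L T^-1].

Left side: [L T^-1]
Right side: [L T^-1]

Both sides have the same dimensions, so the equation is dimensionally consistent.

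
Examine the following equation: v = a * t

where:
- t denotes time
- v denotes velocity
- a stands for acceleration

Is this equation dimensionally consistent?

Yes

t (time) has dimensions [T].
v (velocity) has dimensions [L T^-1].
a (acceleration) has dimensions [L T^-2].

Left side: [L T^-1]
Right side: [L T^-1]

Both sides have the same dimensions, so the equation is dimensionally consistent.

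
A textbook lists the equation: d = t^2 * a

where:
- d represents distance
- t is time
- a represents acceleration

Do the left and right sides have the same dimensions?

Yes

d (distance) has dimensions [L].
t (time) has dimensions [T].
a (acceleration) has dimensions [L T^-2].

Left side: [L]
Right side: [L]

Both sides have the same dimensions, so the equation is dimensionally consistent.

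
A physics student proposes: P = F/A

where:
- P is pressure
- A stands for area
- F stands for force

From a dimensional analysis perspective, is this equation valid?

Yes

P (pressure) has dimensions [L^-1 M T^-2].
A (area) has dimensions [L^2].
F (force) has dimensions [L M T^-2].

Left side: [L^-1 M T^-2]
Right side: [L^-1 M T^-2]

Both sides have the same dimensions, so the equation is dimensionally consistent.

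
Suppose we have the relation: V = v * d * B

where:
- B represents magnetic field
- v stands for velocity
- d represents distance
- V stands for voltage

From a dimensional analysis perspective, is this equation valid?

Yes

B (magnetic field) has dimensions [I^-1 M T^-2].
v (velocity) has dimensions [L T^-1].
d (distance) has dimensions [L].
V (voltage) has dimensions [I^-1 L^2 M T^-3].

Left side: [I^-1 L^2 M T^-3]
Right side: [I^-1 L^2 M T^-3]

Both sides have the same dimensions, so the equation is dimensionally consistent.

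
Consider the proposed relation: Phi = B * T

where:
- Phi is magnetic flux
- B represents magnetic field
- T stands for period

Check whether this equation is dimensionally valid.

No

Phi (magnetic flux) has dimensions [I^-1 L^2 M T^-2].
B (magnetic field) has dimensions [I^-1 M T^-2].
T (period) has dimensions [T].

Left side: [I^-1 L^2 M T^-2]
Right side: [I^-1 M T^-1]

The two sides have different dimensions, so the equation is NOT dimensionally consistent.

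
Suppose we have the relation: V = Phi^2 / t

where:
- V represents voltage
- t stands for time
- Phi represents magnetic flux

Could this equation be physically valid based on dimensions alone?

No

V (voltage) has dimensions [I^-1 L^2 M T^-3].
t (time) has dimensions [T].
Phi (magnetic flux) has dimensions [I^-1 L^2 M T^-2].

Left side: [I^-1 L^2 M T^-3]
Right side: [I^-2 L^4 M^2 T^-5]

The two sides have different dimensions, so the equation is NOT dimensionally consistent.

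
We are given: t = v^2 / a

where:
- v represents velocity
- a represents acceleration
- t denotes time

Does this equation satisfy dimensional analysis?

No

v (velocity) has dimensions [L T^-1].
a (acceleration) has dimensions [L T^-2].
t (time) has dimensions [T].

Left side: [T]
Right side: [L]

The two sides have different dimensions, so the equation is NOT dimensionally consistent.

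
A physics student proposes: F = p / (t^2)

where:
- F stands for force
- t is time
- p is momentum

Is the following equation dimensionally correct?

No

F (force) has dimensions [L M T^-2].
t (time) has dimensions [T].
p (momentum) has dimensions [L M T^-1].

Left side: [L M T^-2]
Right side: [L M T^-3]

The two sides have different dimensions, so the equation is NOT dimensionally consistent.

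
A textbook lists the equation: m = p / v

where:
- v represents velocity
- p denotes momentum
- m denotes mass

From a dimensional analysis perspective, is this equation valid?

Yes

v (velocity) has dimensions [L T^-1].
p (momentum) has dimensions [L M T^-1].
m (mass) has dimensions [M].

Left side: [M]
Right side: [M]

Both sides have the same dimensions, so the equation is dimensionally consistent.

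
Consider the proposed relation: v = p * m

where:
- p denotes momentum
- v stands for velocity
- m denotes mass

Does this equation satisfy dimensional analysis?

No

p (momentum) has dimensions [L M T^-1].
v (velocity) has dimensions [L T^-1].
m (mass) has dimensions [M].

Left side: [L T^-1]
Right side: [L M^2 T^-1]

The two sides have different dimensions, so the equation is NOT dimensionally consistent.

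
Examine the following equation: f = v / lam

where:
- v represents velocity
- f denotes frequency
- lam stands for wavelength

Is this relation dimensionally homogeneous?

Yes

v (velocity) has dimensions [L T^-1].
f (frequency) has dimensions [T^-1].
lam (wavelength) has dimensions [L].

Left side: [T^-1]
Right side: [T^-1]

Both sides have the same dimensions, so the equation is dimensionally consistent.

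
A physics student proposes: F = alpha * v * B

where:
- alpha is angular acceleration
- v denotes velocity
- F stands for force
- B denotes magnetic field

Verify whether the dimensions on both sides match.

No

alpha (angular acceleration) has dimensions [T^-2].
v (velocity) has dimensions [L T^-1].
F (force) has dimensions [L M T^-2].
B (magnetic field) has dimensions [I^-1 M T^-2].

Left side: [L M T^-2]
Right side: [I^-1 L M T^-5]

The two sides have different dimensions, so the equation is NOT dimensionally consistent.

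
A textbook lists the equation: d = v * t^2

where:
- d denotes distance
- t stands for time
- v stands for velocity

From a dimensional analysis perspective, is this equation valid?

No

d (distance) has dimensions [L].
t (time) has dimensions [T].
v (velocity) has dimensions [L T^-1].

Left side: [L]
Right side: [L T]

The two sides have different dimensions, so the equation is NOT dimensionally consistent.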